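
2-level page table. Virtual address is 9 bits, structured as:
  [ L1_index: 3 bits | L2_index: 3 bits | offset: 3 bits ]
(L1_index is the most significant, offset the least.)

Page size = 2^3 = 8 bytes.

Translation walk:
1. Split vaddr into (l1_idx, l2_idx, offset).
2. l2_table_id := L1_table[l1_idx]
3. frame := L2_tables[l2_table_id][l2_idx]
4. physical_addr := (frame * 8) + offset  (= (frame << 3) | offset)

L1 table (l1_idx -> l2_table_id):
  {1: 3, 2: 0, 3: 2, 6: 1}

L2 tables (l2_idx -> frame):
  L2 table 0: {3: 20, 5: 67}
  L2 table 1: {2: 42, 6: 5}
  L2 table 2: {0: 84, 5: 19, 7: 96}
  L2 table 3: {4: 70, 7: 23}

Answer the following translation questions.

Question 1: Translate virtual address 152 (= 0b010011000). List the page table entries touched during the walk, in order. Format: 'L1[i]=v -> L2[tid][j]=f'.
Answer: L1[2]=0 -> L2[0][3]=20

Derivation:
vaddr = 152 = 0b010011000
Split: l1_idx=2, l2_idx=3, offset=0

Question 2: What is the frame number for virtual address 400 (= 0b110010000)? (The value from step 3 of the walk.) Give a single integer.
Answer: 42

Derivation:
vaddr = 400: l1_idx=6, l2_idx=2
L1[6] = 1; L2[1][2] = 42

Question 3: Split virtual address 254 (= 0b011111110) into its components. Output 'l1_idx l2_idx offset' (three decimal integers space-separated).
Answer: 3 7 6

Derivation:
vaddr = 254 = 0b011111110
  top 3 bits -> l1_idx = 3
  next 3 bits -> l2_idx = 7
  bottom 3 bits -> offset = 6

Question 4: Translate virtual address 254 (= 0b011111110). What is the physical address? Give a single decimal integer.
vaddr = 254 = 0b011111110
Split: l1_idx=3, l2_idx=7, offset=6
L1[3] = 2
L2[2][7] = 96
paddr = 96 * 8 + 6 = 774

Answer: 774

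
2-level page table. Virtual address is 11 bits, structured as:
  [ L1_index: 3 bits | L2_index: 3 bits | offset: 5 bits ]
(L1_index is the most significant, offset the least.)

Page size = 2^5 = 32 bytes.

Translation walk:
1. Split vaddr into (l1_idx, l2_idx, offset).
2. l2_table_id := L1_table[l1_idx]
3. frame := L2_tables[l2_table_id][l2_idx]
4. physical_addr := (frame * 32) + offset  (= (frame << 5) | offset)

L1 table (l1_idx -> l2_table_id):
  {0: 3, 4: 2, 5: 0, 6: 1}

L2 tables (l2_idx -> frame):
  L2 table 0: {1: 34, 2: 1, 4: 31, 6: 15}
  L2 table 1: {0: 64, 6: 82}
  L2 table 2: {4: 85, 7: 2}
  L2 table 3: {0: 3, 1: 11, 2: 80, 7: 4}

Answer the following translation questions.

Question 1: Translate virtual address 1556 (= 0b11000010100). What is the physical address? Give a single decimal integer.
Answer: 2068

Derivation:
vaddr = 1556 = 0b11000010100
Split: l1_idx=6, l2_idx=0, offset=20
L1[6] = 1
L2[1][0] = 64
paddr = 64 * 32 + 20 = 2068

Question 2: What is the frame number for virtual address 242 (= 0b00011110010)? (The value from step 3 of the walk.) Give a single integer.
vaddr = 242: l1_idx=0, l2_idx=7
L1[0] = 3; L2[3][7] = 4

Answer: 4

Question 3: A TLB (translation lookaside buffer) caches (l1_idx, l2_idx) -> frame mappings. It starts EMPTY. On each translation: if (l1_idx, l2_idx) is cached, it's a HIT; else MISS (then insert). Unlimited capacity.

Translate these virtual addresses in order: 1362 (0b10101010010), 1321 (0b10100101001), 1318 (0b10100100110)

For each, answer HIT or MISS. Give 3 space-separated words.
vaddr=1362: (5,2) not in TLB -> MISS, insert
vaddr=1321: (5,1) not in TLB -> MISS, insert
vaddr=1318: (5,1) in TLB -> HIT

Answer: MISS MISS HIT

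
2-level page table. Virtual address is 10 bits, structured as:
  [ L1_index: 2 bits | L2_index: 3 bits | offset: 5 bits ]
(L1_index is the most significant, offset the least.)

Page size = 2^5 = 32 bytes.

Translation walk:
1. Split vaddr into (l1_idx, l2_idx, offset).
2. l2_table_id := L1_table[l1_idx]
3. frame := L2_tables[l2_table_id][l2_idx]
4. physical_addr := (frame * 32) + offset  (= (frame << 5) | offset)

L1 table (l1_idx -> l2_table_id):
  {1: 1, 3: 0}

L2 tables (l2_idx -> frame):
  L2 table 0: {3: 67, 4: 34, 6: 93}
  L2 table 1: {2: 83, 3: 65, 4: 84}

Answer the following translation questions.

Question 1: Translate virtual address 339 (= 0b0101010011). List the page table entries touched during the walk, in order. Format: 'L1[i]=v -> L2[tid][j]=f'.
Answer: L1[1]=1 -> L2[1][2]=83

Derivation:
vaddr = 339 = 0b0101010011
Split: l1_idx=1, l2_idx=2, offset=19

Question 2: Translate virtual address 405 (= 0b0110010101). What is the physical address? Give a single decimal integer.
Answer: 2709

Derivation:
vaddr = 405 = 0b0110010101
Split: l1_idx=1, l2_idx=4, offset=21
L1[1] = 1
L2[1][4] = 84
paddr = 84 * 32 + 21 = 2709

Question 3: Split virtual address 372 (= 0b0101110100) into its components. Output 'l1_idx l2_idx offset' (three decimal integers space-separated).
vaddr = 372 = 0b0101110100
  top 2 bits -> l1_idx = 1
  next 3 bits -> l2_idx = 3
  bottom 5 bits -> offset = 20

Answer: 1 3 20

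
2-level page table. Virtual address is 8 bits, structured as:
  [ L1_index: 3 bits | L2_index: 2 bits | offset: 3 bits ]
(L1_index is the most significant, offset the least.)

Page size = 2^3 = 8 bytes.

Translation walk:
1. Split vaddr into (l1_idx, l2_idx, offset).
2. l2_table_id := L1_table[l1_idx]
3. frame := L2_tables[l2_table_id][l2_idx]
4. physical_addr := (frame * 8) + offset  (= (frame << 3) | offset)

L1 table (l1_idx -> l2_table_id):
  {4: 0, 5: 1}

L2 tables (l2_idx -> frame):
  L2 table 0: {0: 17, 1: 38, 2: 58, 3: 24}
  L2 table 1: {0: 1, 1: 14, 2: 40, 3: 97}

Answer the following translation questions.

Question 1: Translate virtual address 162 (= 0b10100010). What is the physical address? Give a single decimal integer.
vaddr = 162 = 0b10100010
Split: l1_idx=5, l2_idx=0, offset=2
L1[5] = 1
L2[1][0] = 1
paddr = 1 * 8 + 2 = 10

Answer: 10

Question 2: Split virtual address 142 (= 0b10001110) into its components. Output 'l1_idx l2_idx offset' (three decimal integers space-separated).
vaddr = 142 = 0b10001110
  top 3 bits -> l1_idx = 4
  next 2 bits -> l2_idx = 1
  bottom 3 bits -> offset = 6

Answer: 4 1 6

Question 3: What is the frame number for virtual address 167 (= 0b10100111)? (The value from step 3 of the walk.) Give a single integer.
Answer: 1

Derivation:
vaddr = 167: l1_idx=5, l2_idx=0
L1[5] = 1; L2[1][0] = 1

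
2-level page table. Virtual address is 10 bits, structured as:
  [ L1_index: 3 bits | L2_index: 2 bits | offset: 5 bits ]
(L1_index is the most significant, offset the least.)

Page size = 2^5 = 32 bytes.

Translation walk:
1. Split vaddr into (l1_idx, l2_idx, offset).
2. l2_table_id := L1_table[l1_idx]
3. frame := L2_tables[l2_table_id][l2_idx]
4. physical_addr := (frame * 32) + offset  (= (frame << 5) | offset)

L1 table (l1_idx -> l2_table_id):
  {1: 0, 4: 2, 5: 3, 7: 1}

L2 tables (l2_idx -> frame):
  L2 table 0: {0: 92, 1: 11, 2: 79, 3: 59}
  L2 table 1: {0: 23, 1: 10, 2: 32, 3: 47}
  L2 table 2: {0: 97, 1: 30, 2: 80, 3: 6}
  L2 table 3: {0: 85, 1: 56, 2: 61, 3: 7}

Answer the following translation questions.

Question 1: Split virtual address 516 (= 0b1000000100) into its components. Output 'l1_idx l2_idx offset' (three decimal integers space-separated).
vaddr = 516 = 0b1000000100
  top 3 bits -> l1_idx = 4
  next 2 bits -> l2_idx = 0
  bottom 5 bits -> offset = 4

Answer: 4 0 4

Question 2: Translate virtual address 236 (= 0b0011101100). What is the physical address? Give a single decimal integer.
vaddr = 236 = 0b0011101100
Split: l1_idx=1, l2_idx=3, offset=12
L1[1] = 0
L2[0][3] = 59
paddr = 59 * 32 + 12 = 1900

Answer: 1900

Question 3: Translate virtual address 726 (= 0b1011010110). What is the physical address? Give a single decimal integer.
Answer: 1974

Derivation:
vaddr = 726 = 0b1011010110
Split: l1_idx=5, l2_idx=2, offset=22
L1[5] = 3
L2[3][2] = 61
paddr = 61 * 32 + 22 = 1974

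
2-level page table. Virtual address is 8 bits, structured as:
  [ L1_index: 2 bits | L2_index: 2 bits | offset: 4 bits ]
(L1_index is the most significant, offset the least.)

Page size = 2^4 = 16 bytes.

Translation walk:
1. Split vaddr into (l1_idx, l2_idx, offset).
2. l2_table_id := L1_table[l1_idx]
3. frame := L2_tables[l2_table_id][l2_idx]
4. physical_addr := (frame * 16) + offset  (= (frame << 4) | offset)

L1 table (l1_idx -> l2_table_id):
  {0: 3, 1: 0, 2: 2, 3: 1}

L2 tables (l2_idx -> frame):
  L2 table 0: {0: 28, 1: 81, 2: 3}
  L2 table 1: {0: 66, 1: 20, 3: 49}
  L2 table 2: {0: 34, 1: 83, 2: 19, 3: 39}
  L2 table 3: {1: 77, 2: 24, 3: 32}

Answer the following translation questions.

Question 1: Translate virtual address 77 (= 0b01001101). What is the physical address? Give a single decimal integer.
vaddr = 77 = 0b01001101
Split: l1_idx=1, l2_idx=0, offset=13
L1[1] = 0
L2[0][0] = 28
paddr = 28 * 16 + 13 = 461

Answer: 461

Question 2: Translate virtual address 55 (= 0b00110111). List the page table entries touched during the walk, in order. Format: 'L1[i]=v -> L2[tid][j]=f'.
vaddr = 55 = 0b00110111
Split: l1_idx=0, l2_idx=3, offset=7

Answer: L1[0]=3 -> L2[3][3]=32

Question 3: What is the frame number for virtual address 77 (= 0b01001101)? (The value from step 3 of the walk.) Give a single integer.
vaddr = 77: l1_idx=1, l2_idx=0
L1[1] = 0; L2[0][0] = 28

Answer: 28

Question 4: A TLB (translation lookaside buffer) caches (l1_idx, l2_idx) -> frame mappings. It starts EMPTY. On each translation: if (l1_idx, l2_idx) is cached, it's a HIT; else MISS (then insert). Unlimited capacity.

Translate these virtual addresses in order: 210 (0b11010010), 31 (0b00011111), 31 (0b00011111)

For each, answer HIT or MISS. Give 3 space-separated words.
Answer: MISS MISS HIT

Derivation:
vaddr=210: (3,1) not in TLB -> MISS, insert
vaddr=31: (0,1) not in TLB -> MISS, insert
vaddr=31: (0,1) in TLB -> HIT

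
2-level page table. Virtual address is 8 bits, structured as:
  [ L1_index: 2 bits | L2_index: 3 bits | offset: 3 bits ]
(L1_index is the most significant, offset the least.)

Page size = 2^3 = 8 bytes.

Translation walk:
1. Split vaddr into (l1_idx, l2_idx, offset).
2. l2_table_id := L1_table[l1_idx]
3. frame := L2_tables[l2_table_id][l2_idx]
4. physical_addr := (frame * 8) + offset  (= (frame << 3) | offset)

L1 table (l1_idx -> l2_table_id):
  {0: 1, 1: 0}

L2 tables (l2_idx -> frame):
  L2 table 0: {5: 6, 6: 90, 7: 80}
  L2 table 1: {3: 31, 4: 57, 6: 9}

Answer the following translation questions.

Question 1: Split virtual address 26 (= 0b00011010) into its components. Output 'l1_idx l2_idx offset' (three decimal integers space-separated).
vaddr = 26 = 0b00011010
  top 2 bits -> l1_idx = 0
  next 3 bits -> l2_idx = 3
  bottom 3 bits -> offset = 2

Answer: 0 3 2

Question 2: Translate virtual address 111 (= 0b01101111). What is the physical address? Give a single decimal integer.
vaddr = 111 = 0b01101111
Split: l1_idx=1, l2_idx=5, offset=7
L1[1] = 0
L2[0][5] = 6
paddr = 6 * 8 + 7 = 55

Answer: 55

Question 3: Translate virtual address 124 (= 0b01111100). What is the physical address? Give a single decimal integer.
Answer: 644

Derivation:
vaddr = 124 = 0b01111100
Split: l1_idx=1, l2_idx=7, offset=4
L1[1] = 0
L2[0][7] = 80
paddr = 80 * 8 + 4 = 644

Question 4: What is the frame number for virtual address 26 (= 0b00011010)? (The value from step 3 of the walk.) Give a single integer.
vaddr = 26: l1_idx=0, l2_idx=3
L1[0] = 1; L2[1][3] = 31

Answer: 31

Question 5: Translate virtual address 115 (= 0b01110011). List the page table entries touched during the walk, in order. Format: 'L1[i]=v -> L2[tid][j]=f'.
Answer: L1[1]=0 -> L2[0][6]=90

Derivation:
vaddr = 115 = 0b01110011
Split: l1_idx=1, l2_idx=6, offset=3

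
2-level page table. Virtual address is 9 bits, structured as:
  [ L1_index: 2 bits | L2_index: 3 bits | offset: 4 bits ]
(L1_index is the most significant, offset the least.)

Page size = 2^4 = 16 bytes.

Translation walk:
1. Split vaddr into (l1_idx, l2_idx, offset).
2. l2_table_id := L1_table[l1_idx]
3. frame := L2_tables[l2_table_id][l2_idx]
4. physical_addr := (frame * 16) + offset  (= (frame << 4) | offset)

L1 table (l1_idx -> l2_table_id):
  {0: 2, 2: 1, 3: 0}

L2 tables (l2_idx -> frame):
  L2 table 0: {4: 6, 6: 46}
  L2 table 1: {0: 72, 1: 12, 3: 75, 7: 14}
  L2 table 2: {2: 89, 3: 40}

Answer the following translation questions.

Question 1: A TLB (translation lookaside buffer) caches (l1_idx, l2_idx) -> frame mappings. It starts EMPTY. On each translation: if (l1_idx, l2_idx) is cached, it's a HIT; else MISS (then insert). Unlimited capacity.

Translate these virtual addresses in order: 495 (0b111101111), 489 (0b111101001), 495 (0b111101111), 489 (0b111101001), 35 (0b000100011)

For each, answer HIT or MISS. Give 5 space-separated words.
vaddr=495: (3,6) not in TLB -> MISS, insert
vaddr=489: (3,6) in TLB -> HIT
vaddr=495: (3,6) in TLB -> HIT
vaddr=489: (3,6) in TLB -> HIT
vaddr=35: (0,2) not in TLB -> MISS, insert

Answer: MISS HIT HIT HIT MISS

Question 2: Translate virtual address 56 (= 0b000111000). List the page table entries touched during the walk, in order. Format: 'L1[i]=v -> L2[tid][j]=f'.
vaddr = 56 = 0b000111000
Split: l1_idx=0, l2_idx=3, offset=8

Answer: L1[0]=2 -> L2[2][3]=40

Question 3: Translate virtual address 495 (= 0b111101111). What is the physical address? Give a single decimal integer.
vaddr = 495 = 0b111101111
Split: l1_idx=3, l2_idx=6, offset=15
L1[3] = 0
L2[0][6] = 46
paddr = 46 * 16 + 15 = 751

Answer: 751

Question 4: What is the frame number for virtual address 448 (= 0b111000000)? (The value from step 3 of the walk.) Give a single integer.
Answer: 6

Derivation:
vaddr = 448: l1_idx=3, l2_idx=4
L1[3] = 0; L2[0][4] = 6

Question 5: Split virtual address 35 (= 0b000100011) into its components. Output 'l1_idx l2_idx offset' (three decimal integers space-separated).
vaddr = 35 = 0b000100011
  top 2 bits -> l1_idx = 0
  next 3 bits -> l2_idx = 2
  bottom 4 bits -> offset = 3

Answer: 0 2 3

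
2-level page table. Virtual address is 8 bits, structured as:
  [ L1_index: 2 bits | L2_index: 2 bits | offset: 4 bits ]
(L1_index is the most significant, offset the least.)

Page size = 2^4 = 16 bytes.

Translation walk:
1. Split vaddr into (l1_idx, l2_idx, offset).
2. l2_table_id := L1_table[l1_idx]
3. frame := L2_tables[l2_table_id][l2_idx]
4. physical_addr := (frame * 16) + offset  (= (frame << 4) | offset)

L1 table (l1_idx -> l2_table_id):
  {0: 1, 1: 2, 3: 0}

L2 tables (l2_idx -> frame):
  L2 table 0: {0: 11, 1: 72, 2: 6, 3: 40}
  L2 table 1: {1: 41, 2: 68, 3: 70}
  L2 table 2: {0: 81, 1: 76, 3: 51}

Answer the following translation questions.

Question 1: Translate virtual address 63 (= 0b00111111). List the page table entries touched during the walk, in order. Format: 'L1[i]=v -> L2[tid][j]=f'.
vaddr = 63 = 0b00111111
Split: l1_idx=0, l2_idx=3, offset=15

Answer: L1[0]=1 -> L2[1][3]=70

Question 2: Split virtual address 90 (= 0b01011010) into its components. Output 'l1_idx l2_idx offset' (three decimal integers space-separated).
vaddr = 90 = 0b01011010
  top 2 bits -> l1_idx = 1
  next 2 bits -> l2_idx = 1
  bottom 4 bits -> offset = 10

Answer: 1 1 10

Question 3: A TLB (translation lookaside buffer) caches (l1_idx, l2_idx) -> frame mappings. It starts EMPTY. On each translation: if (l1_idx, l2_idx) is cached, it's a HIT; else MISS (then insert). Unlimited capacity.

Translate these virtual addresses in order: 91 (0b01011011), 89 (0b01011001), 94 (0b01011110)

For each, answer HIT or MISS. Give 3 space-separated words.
vaddr=91: (1,1) not in TLB -> MISS, insert
vaddr=89: (1,1) in TLB -> HIT
vaddr=94: (1,1) in TLB -> HIT

Answer: MISS HIT HIT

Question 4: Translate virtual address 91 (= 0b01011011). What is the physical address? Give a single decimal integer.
vaddr = 91 = 0b01011011
Split: l1_idx=1, l2_idx=1, offset=11
L1[1] = 2
L2[2][1] = 76
paddr = 76 * 16 + 11 = 1227

Answer: 1227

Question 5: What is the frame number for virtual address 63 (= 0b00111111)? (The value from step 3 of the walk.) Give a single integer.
vaddr = 63: l1_idx=0, l2_idx=3
L1[0] = 1; L2[1][3] = 70

Answer: 70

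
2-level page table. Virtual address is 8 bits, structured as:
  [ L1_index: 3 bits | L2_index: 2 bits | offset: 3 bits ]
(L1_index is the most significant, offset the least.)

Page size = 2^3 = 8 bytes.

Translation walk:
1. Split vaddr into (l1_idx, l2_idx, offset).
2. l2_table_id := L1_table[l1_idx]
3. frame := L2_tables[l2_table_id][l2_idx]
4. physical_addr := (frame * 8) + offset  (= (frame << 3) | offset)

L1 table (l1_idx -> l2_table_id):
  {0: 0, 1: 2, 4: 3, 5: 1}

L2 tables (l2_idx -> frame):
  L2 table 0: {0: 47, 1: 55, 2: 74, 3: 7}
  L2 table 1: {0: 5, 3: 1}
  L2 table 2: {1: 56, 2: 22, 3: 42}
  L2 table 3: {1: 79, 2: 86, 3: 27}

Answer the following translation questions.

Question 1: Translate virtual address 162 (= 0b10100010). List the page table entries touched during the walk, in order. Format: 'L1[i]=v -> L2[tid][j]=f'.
vaddr = 162 = 0b10100010
Split: l1_idx=5, l2_idx=0, offset=2

Answer: L1[5]=1 -> L2[1][0]=5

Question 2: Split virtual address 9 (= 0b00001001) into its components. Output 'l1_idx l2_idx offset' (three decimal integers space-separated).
Answer: 0 1 1

Derivation:
vaddr = 9 = 0b00001001
  top 3 bits -> l1_idx = 0
  next 2 bits -> l2_idx = 1
  bottom 3 bits -> offset = 1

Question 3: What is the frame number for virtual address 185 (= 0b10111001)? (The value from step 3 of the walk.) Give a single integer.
Answer: 1

Derivation:
vaddr = 185: l1_idx=5, l2_idx=3
L1[5] = 1; L2[1][3] = 1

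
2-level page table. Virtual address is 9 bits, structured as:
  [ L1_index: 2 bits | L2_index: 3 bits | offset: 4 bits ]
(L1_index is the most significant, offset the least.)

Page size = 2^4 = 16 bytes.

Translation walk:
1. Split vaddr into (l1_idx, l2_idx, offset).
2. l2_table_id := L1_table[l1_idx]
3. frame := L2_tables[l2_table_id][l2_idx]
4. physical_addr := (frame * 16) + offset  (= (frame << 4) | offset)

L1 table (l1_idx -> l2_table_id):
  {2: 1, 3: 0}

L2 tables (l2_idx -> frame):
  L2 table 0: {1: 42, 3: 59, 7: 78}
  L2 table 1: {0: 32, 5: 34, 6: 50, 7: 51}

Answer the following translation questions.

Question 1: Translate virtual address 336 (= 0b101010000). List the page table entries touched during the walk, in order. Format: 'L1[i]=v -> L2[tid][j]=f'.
vaddr = 336 = 0b101010000
Split: l1_idx=2, l2_idx=5, offset=0

Answer: L1[2]=1 -> L2[1][5]=34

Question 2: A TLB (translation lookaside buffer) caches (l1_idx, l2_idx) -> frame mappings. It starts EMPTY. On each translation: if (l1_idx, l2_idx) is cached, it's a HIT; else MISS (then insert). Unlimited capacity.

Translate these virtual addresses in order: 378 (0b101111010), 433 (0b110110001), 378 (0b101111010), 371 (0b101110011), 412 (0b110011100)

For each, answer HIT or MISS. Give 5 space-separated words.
vaddr=378: (2,7) not in TLB -> MISS, insert
vaddr=433: (3,3) not in TLB -> MISS, insert
vaddr=378: (2,7) in TLB -> HIT
vaddr=371: (2,7) in TLB -> HIT
vaddr=412: (3,1) not in TLB -> MISS, insert

Answer: MISS MISS HIT HIT MISS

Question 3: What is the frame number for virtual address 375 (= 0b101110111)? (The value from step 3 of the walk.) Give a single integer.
Answer: 51

Derivation:
vaddr = 375: l1_idx=2, l2_idx=7
L1[2] = 1; L2[1][7] = 51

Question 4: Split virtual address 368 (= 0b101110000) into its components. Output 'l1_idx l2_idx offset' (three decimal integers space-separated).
Answer: 2 7 0

Derivation:
vaddr = 368 = 0b101110000
  top 2 bits -> l1_idx = 2
  next 3 bits -> l2_idx = 7
  bottom 4 bits -> offset = 0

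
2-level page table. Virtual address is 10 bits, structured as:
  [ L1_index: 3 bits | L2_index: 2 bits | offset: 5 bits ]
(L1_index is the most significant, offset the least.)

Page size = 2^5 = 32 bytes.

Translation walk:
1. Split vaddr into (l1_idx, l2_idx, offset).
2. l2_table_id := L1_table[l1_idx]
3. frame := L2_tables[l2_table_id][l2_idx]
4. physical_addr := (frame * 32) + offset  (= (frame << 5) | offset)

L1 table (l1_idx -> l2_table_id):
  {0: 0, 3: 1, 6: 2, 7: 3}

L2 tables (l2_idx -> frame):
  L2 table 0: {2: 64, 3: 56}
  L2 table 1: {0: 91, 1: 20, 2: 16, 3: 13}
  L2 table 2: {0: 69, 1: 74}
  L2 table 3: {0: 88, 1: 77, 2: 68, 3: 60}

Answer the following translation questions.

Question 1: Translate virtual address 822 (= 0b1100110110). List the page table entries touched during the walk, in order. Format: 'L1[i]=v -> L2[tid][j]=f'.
Answer: L1[6]=2 -> L2[2][1]=74

Derivation:
vaddr = 822 = 0b1100110110
Split: l1_idx=6, l2_idx=1, offset=22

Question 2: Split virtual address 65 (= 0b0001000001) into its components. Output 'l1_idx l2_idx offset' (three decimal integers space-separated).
vaddr = 65 = 0b0001000001
  top 3 bits -> l1_idx = 0
  next 2 bits -> l2_idx = 2
  bottom 5 bits -> offset = 1

Answer: 0 2 1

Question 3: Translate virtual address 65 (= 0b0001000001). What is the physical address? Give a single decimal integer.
Answer: 2049

Derivation:
vaddr = 65 = 0b0001000001
Split: l1_idx=0, l2_idx=2, offset=1
L1[0] = 0
L2[0][2] = 64
paddr = 64 * 32 + 1 = 2049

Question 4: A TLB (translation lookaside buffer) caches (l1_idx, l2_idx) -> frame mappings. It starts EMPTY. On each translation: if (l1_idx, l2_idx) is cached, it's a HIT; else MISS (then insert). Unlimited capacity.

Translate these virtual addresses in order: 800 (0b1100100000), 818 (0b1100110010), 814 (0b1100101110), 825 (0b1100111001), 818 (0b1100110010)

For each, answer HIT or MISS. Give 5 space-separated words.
Answer: MISS HIT HIT HIT HIT

Derivation:
vaddr=800: (6,1) not in TLB -> MISS, insert
vaddr=818: (6,1) in TLB -> HIT
vaddr=814: (6,1) in TLB -> HIT
vaddr=825: (6,1) in TLB -> HIT
vaddr=818: (6,1) in TLB -> HIT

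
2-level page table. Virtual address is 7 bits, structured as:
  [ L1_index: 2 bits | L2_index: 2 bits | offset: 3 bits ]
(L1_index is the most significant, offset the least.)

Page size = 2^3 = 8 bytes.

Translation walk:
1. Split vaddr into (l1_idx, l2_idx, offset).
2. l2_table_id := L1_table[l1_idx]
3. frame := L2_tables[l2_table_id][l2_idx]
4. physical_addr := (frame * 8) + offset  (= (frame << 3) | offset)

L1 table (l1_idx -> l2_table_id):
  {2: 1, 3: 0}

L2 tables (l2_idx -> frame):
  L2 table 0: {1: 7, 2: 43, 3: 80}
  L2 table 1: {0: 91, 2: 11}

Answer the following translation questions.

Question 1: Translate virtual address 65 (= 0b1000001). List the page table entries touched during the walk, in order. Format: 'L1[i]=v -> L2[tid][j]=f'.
vaddr = 65 = 0b1000001
Split: l1_idx=2, l2_idx=0, offset=1

Answer: L1[2]=1 -> L2[1][0]=91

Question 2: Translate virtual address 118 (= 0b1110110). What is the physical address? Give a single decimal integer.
vaddr = 118 = 0b1110110
Split: l1_idx=3, l2_idx=2, offset=6
L1[3] = 0
L2[0][2] = 43
paddr = 43 * 8 + 6 = 350

Answer: 350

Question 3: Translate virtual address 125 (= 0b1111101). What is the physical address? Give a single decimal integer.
Answer: 645

Derivation:
vaddr = 125 = 0b1111101
Split: l1_idx=3, l2_idx=3, offset=5
L1[3] = 0
L2[0][3] = 80
paddr = 80 * 8 + 5 = 645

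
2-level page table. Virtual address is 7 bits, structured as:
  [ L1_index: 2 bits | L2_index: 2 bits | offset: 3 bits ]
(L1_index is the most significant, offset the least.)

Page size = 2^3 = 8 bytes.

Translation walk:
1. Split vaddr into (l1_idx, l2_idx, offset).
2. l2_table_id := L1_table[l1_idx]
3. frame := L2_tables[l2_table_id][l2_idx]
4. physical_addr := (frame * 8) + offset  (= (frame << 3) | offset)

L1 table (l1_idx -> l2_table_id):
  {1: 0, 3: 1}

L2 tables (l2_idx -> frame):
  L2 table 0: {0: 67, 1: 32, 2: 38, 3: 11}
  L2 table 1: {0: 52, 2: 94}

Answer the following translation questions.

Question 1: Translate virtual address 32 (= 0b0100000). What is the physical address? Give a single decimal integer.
vaddr = 32 = 0b0100000
Split: l1_idx=1, l2_idx=0, offset=0
L1[1] = 0
L2[0][0] = 67
paddr = 67 * 8 + 0 = 536

Answer: 536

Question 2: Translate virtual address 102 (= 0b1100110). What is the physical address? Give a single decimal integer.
vaddr = 102 = 0b1100110
Split: l1_idx=3, l2_idx=0, offset=6
L1[3] = 1
L2[1][0] = 52
paddr = 52 * 8 + 6 = 422

Answer: 422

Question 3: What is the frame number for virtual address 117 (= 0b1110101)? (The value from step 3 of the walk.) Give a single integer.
vaddr = 117: l1_idx=3, l2_idx=2
L1[3] = 1; L2[1][2] = 94

Answer: 94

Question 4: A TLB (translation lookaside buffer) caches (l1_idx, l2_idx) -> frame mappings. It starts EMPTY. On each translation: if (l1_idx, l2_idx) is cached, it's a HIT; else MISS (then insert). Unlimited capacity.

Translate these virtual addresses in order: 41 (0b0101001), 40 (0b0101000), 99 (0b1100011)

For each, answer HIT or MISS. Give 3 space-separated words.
Answer: MISS HIT MISS

Derivation:
vaddr=41: (1,1) not in TLB -> MISS, insert
vaddr=40: (1,1) in TLB -> HIT
vaddr=99: (3,0) not in TLB -> MISS, insert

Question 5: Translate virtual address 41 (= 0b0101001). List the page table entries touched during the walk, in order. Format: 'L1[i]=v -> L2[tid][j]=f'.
vaddr = 41 = 0b0101001
Split: l1_idx=1, l2_idx=1, offset=1

Answer: L1[1]=0 -> L2[0][1]=32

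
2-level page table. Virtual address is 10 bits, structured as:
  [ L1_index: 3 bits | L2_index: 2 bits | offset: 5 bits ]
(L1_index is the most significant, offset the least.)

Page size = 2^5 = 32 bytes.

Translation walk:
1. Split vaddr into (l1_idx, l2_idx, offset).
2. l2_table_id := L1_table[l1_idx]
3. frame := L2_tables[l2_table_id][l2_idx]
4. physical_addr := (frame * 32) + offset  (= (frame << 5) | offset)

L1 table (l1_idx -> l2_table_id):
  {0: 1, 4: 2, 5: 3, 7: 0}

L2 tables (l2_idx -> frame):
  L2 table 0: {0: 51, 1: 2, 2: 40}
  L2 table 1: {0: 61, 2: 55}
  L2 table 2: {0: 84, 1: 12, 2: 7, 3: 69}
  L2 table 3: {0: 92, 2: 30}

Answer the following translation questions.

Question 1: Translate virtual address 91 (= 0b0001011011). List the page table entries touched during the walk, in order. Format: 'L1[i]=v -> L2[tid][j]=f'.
Answer: L1[0]=1 -> L2[1][2]=55

Derivation:
vaddr = 91 = 0b0001011011
Split: l1_idx=0, l2_idx=2, offset=27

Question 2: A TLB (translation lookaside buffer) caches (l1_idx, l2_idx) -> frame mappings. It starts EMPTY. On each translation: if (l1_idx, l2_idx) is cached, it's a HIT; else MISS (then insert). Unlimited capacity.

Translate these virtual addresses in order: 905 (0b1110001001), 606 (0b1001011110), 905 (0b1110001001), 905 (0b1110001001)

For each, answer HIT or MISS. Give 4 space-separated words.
Answer: MISS MISS HIT HIT

Derivation:
vaddr=905: (7,0) not in TLB -> MISS, insert
vaddr=606: (4,2) not in TLB -> MISS, insert
vaddr=905: (7,0) in TLB -> HIT
vaddr=905: (7,0) in TLB -> HIT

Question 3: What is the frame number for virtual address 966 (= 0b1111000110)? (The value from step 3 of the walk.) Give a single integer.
Answer: 40

Derivation:
vaddr = 966: l1_idx=7, l2_idx=2
L1[7] = 0; L2[0][2] = 40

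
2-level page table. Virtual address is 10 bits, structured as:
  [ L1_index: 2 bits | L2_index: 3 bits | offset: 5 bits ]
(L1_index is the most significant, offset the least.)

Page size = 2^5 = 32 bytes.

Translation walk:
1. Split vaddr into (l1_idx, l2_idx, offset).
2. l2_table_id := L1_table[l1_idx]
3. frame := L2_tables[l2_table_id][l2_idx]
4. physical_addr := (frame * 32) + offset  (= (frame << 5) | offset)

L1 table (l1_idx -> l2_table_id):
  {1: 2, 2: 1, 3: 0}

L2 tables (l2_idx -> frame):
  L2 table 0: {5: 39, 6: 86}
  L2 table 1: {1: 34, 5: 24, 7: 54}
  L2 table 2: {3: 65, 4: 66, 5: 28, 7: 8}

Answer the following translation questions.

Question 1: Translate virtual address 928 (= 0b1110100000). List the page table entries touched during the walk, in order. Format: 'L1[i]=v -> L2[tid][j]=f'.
vaddr = 928 = 0b1110100000
Split: l1_idx=3, l2_idx=5, offset=0

Answer: L1[3]=0 -> L2[0][5]=39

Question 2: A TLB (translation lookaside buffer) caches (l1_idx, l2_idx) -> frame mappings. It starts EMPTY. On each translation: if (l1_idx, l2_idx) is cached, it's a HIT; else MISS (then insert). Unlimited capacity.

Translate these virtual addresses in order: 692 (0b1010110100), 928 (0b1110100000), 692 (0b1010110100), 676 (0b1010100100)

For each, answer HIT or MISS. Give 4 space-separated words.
Answer: MISS MISS HIT HIT

Derivation:
vaddr=692: (2,5) not in TLB -> MISS, insert
vaddr=928: (3,5) not in TLB -> MISS, insert
vaddr=692: (2,5) in TLB -> HIT
vaddr=676: (2,5) in TLB -> HIT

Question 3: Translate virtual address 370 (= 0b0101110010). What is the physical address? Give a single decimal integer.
vaddr = 370 = 0b0101110010
Split: l1_idx=1, l2_idx=3, offset=18
L1[1] = 2
L2[2][3] = 65
paddr = 65 * 32 + 18 = 2098

Answer: 2098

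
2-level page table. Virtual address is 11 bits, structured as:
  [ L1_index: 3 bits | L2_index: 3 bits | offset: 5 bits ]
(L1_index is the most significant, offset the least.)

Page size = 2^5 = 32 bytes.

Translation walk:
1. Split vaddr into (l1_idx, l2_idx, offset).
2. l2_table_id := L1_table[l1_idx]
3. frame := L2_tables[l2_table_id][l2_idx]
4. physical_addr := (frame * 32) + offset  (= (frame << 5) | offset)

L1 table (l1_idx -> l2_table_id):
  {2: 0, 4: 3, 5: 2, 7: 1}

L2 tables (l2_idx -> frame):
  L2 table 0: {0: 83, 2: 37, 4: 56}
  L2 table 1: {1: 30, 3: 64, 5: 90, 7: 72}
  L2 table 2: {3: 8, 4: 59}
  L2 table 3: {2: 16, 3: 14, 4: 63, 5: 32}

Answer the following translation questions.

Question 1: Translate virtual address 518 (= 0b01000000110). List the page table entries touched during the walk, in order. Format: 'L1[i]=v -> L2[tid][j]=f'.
Answer: L1[2]=0 -> L2[0][0]=83

Derivation:
vaddr = 518 = 0b01000000110
Split: l1_idx=2, l2_idx=0, offset=6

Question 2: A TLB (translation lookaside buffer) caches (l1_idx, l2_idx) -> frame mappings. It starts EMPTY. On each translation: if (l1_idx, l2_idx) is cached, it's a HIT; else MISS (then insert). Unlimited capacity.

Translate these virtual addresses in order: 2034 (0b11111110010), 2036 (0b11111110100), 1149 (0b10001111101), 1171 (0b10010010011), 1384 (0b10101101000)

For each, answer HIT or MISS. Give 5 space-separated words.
vaddr=2034: (7,7) not in TLB -> MISS, insert
vaddr=2036: (7,7) in TLB -> HIT
vaddr=1149: (4,3) not in TLB -> MISS, insert
vaddr=1171: (4,4) not in TLB -> MISS, insert
vaddr=1384: (5,3) not in TLB -> MISS, insert

Answer: MISS HIT MISS MISS MISS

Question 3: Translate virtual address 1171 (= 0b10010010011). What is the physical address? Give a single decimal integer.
Answer: 2035

Derivation:
vaddr = 1171 = 0b10010010011
Split: l1_idx=4, l2_idx=4, offset=19
L1[4] = 3
L2[3][4] = 63
paddr = 63 * 32 + 19 = 2035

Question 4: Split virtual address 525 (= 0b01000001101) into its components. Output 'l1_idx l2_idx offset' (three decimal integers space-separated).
Answer: 2 0 13

Derivation:
vaddr = 525 = 0b01000001101
  top 3 bits -> l1_idx = 2
  next 3 bits -> l2_idx = 0
  bottom 5 bits -> offset = 13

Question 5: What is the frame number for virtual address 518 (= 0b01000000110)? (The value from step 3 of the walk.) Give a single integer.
Answer: 83

Derivation:
vaddr = 518: l1_idx=2, l2_idx=0
L1[2] = 0; L2[0][0] = 83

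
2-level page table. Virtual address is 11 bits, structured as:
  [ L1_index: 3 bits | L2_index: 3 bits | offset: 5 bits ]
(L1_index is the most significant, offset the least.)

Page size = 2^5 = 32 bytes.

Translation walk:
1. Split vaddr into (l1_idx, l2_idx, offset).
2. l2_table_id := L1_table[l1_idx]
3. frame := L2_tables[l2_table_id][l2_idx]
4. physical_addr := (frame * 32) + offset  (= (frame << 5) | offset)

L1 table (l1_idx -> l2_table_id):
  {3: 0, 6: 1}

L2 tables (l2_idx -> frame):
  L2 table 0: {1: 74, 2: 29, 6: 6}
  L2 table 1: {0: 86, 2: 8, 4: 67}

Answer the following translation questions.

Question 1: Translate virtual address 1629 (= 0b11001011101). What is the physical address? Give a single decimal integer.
vaddr = 1629 = 0b11001011101
Split: l1_idx=6, l2_idx=2, offset=29
L1[6] = 1
L2[1][2] = 8
paddr = 8 * 32 + 29 = 285

Answer: 285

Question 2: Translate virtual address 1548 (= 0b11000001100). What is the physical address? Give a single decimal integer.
vaddr = 1548 = 0b11000001100
Split: l1_idx=6, l2_idx=0, offset=12
L1[6] = 1
L2[1][0] = 86
paddr = 86 * 32 + 12 = 2764

Answer: 2764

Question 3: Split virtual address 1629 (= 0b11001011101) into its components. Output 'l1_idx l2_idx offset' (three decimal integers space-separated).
Answer: 6 2 29

Derivation:
vaddr = 1629 = 0b11001011101
  top 3 bits -> l1_idx = 6
  next 3 bits -> l2_idx = 2
  bottom 5 bits -> offset = 29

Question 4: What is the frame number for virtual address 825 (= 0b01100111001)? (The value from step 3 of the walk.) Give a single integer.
vaddr = 825: l1_idx=3, l2_idx=1
L1[3] = 0; L2[0][1] = 74

Answer: 74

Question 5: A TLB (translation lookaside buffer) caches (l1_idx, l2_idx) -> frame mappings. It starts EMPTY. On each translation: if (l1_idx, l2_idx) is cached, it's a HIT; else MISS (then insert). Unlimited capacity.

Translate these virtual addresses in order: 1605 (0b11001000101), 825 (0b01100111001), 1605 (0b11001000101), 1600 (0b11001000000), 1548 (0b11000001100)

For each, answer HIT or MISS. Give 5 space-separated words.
vaddr=1605: (6,2) not in TLB -> MISS, insert
vaddr=825: (3,1) not in TLB -> MISS, insert
vaddr=1605: (6,2) in TLB -> HIT
vaddr=1600: (6,2) in TLB -> HIT
vaddr=1548: (6,0) not in TLB -> MISS, insert

Answer: MISS MISS HIT HIT MISS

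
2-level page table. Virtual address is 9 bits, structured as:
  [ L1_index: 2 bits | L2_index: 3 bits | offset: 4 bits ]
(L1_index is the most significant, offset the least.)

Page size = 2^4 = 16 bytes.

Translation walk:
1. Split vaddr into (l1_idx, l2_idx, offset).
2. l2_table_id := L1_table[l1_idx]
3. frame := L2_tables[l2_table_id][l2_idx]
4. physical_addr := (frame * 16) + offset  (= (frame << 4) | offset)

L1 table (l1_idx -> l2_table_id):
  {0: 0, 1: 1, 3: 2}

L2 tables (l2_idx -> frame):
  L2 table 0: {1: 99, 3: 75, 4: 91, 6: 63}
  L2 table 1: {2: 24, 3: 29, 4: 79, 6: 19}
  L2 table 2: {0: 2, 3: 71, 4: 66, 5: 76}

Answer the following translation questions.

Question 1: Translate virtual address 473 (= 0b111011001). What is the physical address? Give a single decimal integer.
Answer: 1225

Derivation:
vaddr = 473 = 0b111011001
Split: l1_idx=3, l2_idx=5, offset=9
L1[3] = 2
L2[2][5] = 76
paddr = 76 * 16 + 9 = 1225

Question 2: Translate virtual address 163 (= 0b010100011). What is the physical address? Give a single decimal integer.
Answer: 387

Derivation:
vaddr = 163 = 0b010100011
Split: l1_idx=1, l2_idx=2, offset=3
L1[1] = 1
L2[1][2] = 24
paddr = 24 * 16 + 3 = 387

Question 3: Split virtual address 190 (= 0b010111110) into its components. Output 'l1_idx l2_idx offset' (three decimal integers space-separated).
Answer: 1 3 14

Derivation:
vaddr = 190 = 0b010111110
  top 2 bits -> l1_idx = 1
  next 3 bits -> l2_idx = 3
  bottom 4 bits -> offset = 14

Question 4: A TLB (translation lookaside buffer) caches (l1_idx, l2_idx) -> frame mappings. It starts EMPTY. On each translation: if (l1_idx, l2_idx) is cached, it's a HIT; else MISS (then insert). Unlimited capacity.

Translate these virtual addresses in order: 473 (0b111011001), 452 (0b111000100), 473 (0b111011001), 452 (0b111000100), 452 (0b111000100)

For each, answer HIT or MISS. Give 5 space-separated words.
Answer: MISS MISS HIT HIT HIT

Derivation:
vaddr=473: (3,5) not in TLB -> MISS, insert
vaddr=452: (3,4) not in TLB -> MISS, insert
vaddr=473: (3,5) in TLB -> HIT
vaddr=452: (3,4) in TLB -> HIT
vaddr=452: (3,4) in TLB -> HIT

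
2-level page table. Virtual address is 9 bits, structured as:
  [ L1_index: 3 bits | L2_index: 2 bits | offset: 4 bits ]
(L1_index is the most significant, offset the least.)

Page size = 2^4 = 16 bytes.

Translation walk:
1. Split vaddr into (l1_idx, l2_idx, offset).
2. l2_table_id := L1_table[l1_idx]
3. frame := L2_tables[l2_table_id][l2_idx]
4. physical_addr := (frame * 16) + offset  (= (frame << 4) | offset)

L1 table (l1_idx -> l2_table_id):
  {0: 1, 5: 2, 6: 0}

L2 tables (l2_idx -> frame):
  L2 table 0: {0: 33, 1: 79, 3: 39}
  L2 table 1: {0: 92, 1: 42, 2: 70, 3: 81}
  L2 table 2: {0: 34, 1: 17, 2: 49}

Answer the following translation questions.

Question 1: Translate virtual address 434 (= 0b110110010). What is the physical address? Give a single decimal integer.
Answer: 626

Derivation:
vaddr = 434 = 0b110110010
Split: l1_idx=6, l2_idx=3, offset=2
L1[6] = 0
L2[0][3] = 39
paddr = 39 * 16 + 2 = 626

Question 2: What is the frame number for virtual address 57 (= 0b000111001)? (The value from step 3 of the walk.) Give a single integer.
vaddr = 57: l1_idx=0, l2_idx=3
L1[0] = 1; L2[1][3] = 81

Answer: 81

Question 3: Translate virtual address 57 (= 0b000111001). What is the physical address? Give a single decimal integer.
vaddr = 57 = 0b000111001
Split: l1_idx=0, l2_idx=3, offset=9
L1[0] = 1
L2[1][3] = 81
paddr = 81 * 16 + 9 = 1305

Answer: 1305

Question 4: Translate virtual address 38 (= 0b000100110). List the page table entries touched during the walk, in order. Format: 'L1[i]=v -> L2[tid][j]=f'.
Answer: L1[0]=1 -> L2[1][2]=70

Derivation:
vaddr = 38 = 0b000100110
Split: l1_idx=0, l2_idx=2, offset=6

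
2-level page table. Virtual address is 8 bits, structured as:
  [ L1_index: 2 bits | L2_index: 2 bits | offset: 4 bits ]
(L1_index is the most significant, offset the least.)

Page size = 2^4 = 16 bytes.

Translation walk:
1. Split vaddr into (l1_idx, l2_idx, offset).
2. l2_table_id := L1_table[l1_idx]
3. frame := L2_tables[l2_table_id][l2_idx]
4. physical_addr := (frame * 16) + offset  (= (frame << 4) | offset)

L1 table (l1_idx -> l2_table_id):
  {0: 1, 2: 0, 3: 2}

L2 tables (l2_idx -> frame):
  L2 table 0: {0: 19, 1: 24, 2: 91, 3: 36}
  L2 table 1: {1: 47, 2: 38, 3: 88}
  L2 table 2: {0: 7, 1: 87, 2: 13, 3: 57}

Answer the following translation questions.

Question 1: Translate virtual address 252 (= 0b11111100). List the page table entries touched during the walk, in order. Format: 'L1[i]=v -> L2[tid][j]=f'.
Answer: L1[3]=2 -> L2[2][3]=57

Derivation:
vaddr = 252 = 0b11111100
Split: l1_idx=3, l2_idx=3, offset=12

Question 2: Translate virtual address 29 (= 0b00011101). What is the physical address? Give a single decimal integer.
vaddr = 29 = 0b00011101
Split: l1_idx=0, l2_idx=1, offset=13
L1[0] = 1
L2[1][1] = 47
paddr = 47 * 16 + 13 = 765

Answer: 765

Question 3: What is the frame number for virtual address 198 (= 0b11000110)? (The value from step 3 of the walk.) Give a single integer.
vaddr = 198: l1_idx=3, l2_idx=0
L1[3] = 2; L2[2][0] = 7

Answer: 7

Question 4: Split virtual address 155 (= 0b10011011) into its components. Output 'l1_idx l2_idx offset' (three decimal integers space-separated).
vaddr = 155 = 0b10011011
  top 2 bits -> l1_idx = 2
  next 2 bits -> l2_idx = 1
  bottom 4 bits -> offset = 11

Answer: 2 1 11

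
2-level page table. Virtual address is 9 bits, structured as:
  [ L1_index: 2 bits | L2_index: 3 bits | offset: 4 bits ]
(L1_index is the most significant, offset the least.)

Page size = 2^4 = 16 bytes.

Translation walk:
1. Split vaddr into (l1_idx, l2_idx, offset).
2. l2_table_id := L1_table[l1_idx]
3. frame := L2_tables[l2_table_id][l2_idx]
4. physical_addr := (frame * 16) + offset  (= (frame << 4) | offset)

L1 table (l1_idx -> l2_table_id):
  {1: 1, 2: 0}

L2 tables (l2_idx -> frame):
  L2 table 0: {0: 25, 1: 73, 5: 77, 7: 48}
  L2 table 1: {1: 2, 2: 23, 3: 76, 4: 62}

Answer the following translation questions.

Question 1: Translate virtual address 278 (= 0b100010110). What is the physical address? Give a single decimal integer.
Answer: 1174

Derivation:
vaddr = 278 = 0b100010110
Split: l1_idx=2, l2_idx=1, offset=6
L1[2] = 0
L2[0][1] = 73
paddr = 73 * 16 + 6 = 1174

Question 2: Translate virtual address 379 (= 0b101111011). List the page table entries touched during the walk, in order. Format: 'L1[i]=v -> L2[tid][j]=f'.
vaddr = 379 = 0b101111011
Split: l1_idx=2, l2_idx=7, offset=11

Answer: L1[2]=0 -> L2[0][7]=48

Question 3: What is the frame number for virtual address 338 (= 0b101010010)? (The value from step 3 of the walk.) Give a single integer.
Answer: 77

Derivation:
vaddr = 338: l1_idx=2, l2_idx=5
L1[2] = 0; L2[0][5] = 77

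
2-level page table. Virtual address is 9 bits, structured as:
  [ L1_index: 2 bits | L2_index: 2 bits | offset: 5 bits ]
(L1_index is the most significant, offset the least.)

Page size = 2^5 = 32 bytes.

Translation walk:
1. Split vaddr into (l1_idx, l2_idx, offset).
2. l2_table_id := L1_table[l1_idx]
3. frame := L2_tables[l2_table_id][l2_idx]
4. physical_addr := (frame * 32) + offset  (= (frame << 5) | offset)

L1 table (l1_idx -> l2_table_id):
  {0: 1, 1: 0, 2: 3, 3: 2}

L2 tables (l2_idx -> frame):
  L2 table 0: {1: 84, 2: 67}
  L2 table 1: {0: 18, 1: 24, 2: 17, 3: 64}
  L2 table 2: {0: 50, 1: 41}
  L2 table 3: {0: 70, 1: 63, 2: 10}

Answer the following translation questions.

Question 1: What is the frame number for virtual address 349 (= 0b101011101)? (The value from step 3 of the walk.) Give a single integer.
Answer: 10

Derivation:
vaddr = 349: l1_idx=2, l2_idx=2
L1[2] = 3; L2[3][2] = 10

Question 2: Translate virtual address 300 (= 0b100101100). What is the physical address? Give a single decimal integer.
Answer: 2028

Derivation:
vaddr = 300 = 0b100101100
Split: l1_idx=2, l2_idx=1, offset=12
L1[2] = 3
L2[3][1] = 63
paddr = 63 * 32 + 12 = 2028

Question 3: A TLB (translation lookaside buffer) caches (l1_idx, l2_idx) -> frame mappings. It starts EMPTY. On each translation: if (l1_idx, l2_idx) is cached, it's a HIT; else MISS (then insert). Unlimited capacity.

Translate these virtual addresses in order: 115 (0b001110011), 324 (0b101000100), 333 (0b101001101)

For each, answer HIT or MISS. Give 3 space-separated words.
Answer: MISS MISS HIT

Derivation:
vaddr=115: (0,3) not in TLB -> MISS, insert
vaddr=324: (2,2) not in TLB -> MISS, insert
vaddr=333: (2,2) in TLB -> HIT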